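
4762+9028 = 13790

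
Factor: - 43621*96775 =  - 4221422275= - 5^2 * 7^2 * 79^1* 181^1*241^1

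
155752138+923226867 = 1078979005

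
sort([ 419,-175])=[-175,419] 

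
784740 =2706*290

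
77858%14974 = 2988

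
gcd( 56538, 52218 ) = 54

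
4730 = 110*43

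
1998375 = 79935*25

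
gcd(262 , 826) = 2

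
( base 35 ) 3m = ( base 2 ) 1111111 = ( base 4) 1333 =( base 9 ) 151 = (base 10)127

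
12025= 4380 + 7645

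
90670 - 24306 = 66364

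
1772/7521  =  1772/7521 = 0.24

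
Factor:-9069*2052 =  - 2^2*3^4*19^1*3023^1 = -18609588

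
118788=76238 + 42550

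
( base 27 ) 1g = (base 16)2b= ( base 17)29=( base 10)43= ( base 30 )1d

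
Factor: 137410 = 2^1*5^1*7^1*13^1*151^1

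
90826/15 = 90826/15 = 6055.07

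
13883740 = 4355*3188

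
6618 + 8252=14870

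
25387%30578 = 25387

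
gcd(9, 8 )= 1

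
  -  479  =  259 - 738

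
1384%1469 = 1384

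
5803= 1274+4529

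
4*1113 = 4452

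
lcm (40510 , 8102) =40510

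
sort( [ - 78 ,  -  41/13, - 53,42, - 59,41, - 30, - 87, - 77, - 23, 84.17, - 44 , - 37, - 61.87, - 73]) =[ - 87, - 78, - 77, - 73, - 61.87, - 59, - 53 , - 44, - 37,  -  30, - 23, - 41/13,41, 42, 84.17] 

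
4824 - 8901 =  - 4077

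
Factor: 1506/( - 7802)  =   - 753/3901 = - 3^1*47^( - 1 )*83^( - 1 )* 251^1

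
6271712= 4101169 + 2170543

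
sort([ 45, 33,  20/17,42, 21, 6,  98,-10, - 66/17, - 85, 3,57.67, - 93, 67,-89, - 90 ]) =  [ - 93, - 90, - 89, - 85, - 10, - 66/17,20/17,3,6,  21,  33,42,  45,57.67, 67,  98] 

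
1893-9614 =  - 7721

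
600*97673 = 58603800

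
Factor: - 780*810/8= -78975 = - 3^5*5^2*13^1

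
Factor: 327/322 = 2^( -1 )*3^1*7^ (-1)*23^(-1)*109^1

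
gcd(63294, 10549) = 10549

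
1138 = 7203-6065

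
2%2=0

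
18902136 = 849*22264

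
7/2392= 7/2392 = 0.00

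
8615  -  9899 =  - 1284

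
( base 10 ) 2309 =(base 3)10011112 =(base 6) 14405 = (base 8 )4405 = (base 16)905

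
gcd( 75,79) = 1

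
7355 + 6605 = 13960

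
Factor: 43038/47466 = 797/879=3^(-1 )*293^(-1)*797^1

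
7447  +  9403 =16850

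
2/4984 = 1/2492 = 0.00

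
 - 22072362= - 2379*9278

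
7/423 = 7/423 = 0.02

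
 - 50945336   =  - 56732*898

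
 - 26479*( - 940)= 24890260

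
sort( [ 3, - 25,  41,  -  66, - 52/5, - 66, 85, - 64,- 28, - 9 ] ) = [ - 66, - 66,-64,-28, - 25, - 52/5, - 9,3, 41,85 ]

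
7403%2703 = 1997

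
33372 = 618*54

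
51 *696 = 35496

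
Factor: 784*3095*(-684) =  - 1659712320=-2^6*3^2*5^1 *7^2 * 19^1*619^1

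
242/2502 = 121/1251 = 0.10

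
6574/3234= 2+53/1617 =2.03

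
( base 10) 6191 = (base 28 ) 7p3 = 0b1100000101111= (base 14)2383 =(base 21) E0H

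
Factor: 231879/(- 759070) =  - 2^( - 1 )*3^1 * 5^( - 1)*13^( - 1)*37^1 * 2089^1*5839^(  -  1 )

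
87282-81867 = 5415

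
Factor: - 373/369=  -  3^ ( - 2)*41^( - 1)*373^1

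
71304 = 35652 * 2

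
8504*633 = 5383032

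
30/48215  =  6/9643 = 0.00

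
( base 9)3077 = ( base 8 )4321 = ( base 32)26h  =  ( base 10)2257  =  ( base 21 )52A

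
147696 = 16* 9231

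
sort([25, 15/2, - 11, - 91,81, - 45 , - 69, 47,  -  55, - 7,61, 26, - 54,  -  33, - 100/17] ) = [-91, - 69,-55,- 54, - 45, - 33 , - 11, - 7, - 100/17,15/2, 25,  26,47, 61,81 ] 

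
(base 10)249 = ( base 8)371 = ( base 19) D2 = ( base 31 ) 81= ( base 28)8p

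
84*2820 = 236880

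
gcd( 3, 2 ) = 1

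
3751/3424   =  1 + 327/3424 = 1.10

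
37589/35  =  1073  +  34/35 = 1073.97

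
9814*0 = 0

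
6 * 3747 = 22482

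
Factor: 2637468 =2^2 * 3^3 * 24421^1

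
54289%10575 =1414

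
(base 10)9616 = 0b10010110010000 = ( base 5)301431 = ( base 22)JJ2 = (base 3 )111012011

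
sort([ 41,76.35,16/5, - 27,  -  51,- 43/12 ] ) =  [-51,-27,-43/12, 16/5, 41, 76.35] 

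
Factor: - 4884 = -2^2 * 3^1 * 11^1*37^1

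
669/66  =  10 +3/22 = 10.14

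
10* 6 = 60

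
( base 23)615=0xC82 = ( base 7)12223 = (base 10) 3202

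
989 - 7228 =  - 6239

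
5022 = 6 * 837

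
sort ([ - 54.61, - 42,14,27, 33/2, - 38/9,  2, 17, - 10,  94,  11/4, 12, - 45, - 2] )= [ - 54.61, - 45, - 42,  -  10,-38/9, - 2,2, 11/4, 12,14, 33/2, 17,27, 94]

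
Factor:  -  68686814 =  - 2^1 * 7^1*647^1*7583^1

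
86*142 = 12212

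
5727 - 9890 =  - 4163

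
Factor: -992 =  -2^5*31^1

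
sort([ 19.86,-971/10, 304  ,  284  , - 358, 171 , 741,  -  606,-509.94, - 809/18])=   [ - 606 , - 509.94, - 358  , - 971/10, - 809/18, 19.86,171, 284,304, 741]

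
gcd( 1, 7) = 1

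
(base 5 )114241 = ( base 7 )15412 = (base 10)4321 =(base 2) 1000011100001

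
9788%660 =548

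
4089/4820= 4089/4820=0.85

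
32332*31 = 1002292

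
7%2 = 1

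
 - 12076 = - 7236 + -4840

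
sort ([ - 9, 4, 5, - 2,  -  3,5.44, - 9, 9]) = [ - 9, - 9,  -  3  , - 2, 4,  5, 5.44, 9] 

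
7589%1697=801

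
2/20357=2/20357 = 0.00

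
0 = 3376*0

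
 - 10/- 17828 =5/8914 = 0.00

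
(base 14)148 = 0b100000100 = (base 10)260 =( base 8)404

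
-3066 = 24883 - 27949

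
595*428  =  254660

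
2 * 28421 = 56842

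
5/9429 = 5/9429 = 0.00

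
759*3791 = 2877369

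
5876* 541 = 3178916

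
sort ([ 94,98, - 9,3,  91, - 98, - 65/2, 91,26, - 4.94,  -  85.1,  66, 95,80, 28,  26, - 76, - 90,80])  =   [-98, - 90, - 85.1,- 76, - 65/2 ,  -  9, - 4.94,3, 26,26,28,66,80, 80,91,91,94,95,98] 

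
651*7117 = 4633167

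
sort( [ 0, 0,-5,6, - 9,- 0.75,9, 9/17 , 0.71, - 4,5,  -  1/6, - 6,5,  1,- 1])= [  -  9,- 6,- 5,-4,  -  1, - 0.75,  -  1/6,0, 0,9/17,0.71,1,5 , 5,6 , 9]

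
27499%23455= 4044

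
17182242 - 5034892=12147350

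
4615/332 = 13 + 299/332 = 13.90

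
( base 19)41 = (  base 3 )2212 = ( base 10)77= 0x4D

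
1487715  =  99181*15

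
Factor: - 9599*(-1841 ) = 17671759 = 7^1*29^1*263^1*331^1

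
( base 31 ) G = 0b10000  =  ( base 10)16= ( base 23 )G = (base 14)12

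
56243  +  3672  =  59915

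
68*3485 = 236980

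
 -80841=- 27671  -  53170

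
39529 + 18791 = 58320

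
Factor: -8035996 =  - 2^2*971^1*2069^1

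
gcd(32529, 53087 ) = 1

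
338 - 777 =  - 439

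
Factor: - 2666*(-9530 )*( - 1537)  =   - 2^2*5^1*29^1*31^1*43^1*53^1*953^1 = -39050528260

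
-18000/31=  - 581 + 11/31=-  580.65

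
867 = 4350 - 3483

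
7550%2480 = 110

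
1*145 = 145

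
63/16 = 3 + 15/16 = 3.94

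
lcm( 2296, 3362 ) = 94136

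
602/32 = 301/16 =18.81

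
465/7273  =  465/7273 = 0.06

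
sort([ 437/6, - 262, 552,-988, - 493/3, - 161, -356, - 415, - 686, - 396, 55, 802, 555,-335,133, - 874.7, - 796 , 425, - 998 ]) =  [  -  998, -988, - 874.7, - 796,-686,- 415, - 396, - 356,- 335,-262, - 493/3, - 161, 55,  437/6, 133, 425, 552, 555, 802]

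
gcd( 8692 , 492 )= 164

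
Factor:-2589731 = - 23^1 * 109^1*1033^1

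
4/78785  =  4/78785 = 0.00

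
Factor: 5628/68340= 7/85 = 5^(  -  1 )*7^1*17^ ( - 1)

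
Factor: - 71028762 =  - 2^1*3^1 * 7^1*1691161^1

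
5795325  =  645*8985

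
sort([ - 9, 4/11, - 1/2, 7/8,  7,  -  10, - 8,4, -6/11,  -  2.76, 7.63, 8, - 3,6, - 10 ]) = [ - 10, - 10, - 9, - 8, - 3, - 2.76, - 6/11, - 1/2 , 4/11, 7/8, 4, 6 , 7,7.63, 8] 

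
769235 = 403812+365423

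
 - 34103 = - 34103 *1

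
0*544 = 0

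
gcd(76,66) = 2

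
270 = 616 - 346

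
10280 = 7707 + 2573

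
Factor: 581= 7^1*83^1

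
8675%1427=113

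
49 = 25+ 24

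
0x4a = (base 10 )74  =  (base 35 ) 24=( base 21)3B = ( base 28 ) 2i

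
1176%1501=1176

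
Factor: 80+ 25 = 105 = 3^1* 5^1*7^1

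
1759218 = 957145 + 802073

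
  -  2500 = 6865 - 9365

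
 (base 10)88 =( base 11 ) 80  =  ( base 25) 3D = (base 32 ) 2o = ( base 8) 130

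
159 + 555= 714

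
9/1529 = 9/1529  =  0.01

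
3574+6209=9783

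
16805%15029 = 1776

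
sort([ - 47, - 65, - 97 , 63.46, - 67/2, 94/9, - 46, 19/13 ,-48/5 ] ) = [ - 97,- 65 , - 47, - 46, - 67/2, - 48/5,19/13,94/9 , 63.46 ] 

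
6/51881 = 6/51881 = 0.00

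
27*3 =81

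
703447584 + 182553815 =886001399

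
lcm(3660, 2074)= 62220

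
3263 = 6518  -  3255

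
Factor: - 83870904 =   -  2^3*3^1 * 13^1*268817^1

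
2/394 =1/197 =0.01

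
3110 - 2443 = 667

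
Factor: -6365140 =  - 2^2*5^1*17^1 *97^1*193^1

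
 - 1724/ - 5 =1724/5=344.80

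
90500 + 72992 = 163492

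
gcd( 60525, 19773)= 9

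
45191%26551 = 18640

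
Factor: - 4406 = -2^1*2203^1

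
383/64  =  383/64 = 5.98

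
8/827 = 8/827 = 0.01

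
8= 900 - 892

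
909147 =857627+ 51520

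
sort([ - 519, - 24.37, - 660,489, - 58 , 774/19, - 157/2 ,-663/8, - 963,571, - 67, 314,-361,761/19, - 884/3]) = [-963 , - 660, - 519, - 361, - 884/3,-663/8,  -  157/2, - 67, - 58 , - 24.37, 761/19 , 774/19, 314, 489,571 ]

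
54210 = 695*78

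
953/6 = 158 + 5/6 = 158.83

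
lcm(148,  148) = 148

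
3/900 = 1/300 = 0.00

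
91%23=22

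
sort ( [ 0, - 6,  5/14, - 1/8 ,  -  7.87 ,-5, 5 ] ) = [-7.87, - 6,- 5 ,-1/8,0,5/14,5]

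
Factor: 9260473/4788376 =2^ (- 3)*751^( - 1)*797^( - 1)*9260473^1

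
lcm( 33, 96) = 1056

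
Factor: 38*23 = 874 = 2^1*19^1*23^1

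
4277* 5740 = 24549980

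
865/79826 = 865/79826  =  0.01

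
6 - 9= - 3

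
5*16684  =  83420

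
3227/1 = 3227 = 3227.00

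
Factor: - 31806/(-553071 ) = 2^1* 3^2*313^( - 1)= 18/313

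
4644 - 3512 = 1132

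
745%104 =17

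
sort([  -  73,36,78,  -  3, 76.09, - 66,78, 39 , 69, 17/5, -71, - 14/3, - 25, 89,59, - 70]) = [- 73 ,-71, - 70, - 66, - 25,-14/3 ,-3,17/5,  36,39, 59, 69, 76.09,78, 78,89]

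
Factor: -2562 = -2^1*3^1 * 7^1*61^1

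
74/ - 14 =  - 6 + 5/7 = - 5.29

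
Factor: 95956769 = 41^1*709^1 * 3301^1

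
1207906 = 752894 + 455012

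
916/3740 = 229/935 = 0.24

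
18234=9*2026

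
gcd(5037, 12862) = 1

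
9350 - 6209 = 3141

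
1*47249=47249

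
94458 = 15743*6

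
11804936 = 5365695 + 6439241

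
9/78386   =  9/78386 = 0.00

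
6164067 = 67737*91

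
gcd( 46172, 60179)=7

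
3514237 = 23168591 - 19654354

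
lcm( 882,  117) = 11466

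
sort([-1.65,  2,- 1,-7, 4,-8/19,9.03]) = [ - 7,-1.65, - 1 , - 8/19,2,4,9.03 ]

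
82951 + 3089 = 86040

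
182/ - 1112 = -1  +  465/556 = - 0.16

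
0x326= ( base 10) 806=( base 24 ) 19E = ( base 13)4A0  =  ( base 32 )P6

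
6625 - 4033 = 2592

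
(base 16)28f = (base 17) 249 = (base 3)220021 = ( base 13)3b5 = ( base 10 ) 655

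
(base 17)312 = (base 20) 246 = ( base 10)886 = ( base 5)12021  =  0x376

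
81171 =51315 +29856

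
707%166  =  43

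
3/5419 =3/5419=0.00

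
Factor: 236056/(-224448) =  - 2^( - 3 )*3^( - 1)  *  7^ ( - 1) * 19^1*167^ ( -1) * 1553^1 =- 29507/28056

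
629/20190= 629/20190 =0.03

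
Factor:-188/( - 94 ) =2 = 2^1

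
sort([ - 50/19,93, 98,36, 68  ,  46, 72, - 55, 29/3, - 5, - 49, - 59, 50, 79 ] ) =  [-59, - 55,-49, - 5, - 50/19,29/3,36, 46,  50, 68, 72, 79,93,98]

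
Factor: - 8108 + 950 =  - 7158 = - 2^1*3^1*1193^1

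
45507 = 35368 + 10139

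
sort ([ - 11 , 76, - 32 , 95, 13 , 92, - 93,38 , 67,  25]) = [ - 93,  -  32 , - 11,13,25 , 38,67, 76,92 , 95] 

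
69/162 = 23/54 = 0.43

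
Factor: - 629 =  -  17^1 * 37^1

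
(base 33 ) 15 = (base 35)13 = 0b100110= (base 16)26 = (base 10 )38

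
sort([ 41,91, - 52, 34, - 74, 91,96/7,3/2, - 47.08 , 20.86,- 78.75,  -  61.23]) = [  -  78.75, - 74, - 61.23, - 52, - 47.08, 3/2, 96/7, 20.86, 34,41,  91, 91 ]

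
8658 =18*481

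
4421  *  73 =322733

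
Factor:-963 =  - 3^2*107^1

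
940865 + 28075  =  968940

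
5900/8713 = 5900/8713 = 0.68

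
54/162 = 1/3 =0.33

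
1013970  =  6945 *146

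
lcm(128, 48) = 384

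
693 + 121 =814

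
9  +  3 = 12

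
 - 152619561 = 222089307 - 374708868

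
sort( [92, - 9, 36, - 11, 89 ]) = [ -11 , - 9,36,89,92 ] 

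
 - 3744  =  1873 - 5617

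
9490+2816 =12306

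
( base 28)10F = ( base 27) 12g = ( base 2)1100011111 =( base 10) 799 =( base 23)1BH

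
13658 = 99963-86305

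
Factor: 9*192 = 2^6*3^3 = 1728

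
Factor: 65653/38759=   7^ ( - 2) *83^1  =  83/49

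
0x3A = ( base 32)1q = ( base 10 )58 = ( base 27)24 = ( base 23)2C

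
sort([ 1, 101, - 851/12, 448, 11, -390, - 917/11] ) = [ - 390, - 917/11, - 851/12, 1, 11, 101,448]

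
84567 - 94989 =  - 10422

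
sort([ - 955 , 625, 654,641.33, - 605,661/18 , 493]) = [ - 955, - 605,661/18, 493,625,  641.33,654] 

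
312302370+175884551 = 488186921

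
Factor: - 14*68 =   -  2^3*7^1*17^1=-952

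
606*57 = 34542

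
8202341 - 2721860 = 5480481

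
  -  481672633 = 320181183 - 801853816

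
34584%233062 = 34584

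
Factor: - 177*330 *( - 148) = 2^3 * 3^2 * 5^1*11^1  *37^1*59^1 = 8644680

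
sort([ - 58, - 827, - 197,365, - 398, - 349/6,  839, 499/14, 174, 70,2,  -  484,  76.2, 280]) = [ - 827, - 484,-398, - 197, -349/6,-58, 2 , 499/14, 70, 76.2,174,280, 365,839]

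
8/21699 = 8/21699 = 0.00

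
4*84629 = 338516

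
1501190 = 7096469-5595279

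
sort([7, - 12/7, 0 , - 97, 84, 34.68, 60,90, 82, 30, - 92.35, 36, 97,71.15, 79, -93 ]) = [ - 97, - 93,-92.35,-12/7 , 0, 7, 30,34.68,  36,60, 71.15, 79, 82, 84,90,97]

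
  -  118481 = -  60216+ - 58265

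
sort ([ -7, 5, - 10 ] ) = [ - 10, - 7, 5 ]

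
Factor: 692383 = 239^1*2897^1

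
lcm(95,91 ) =8645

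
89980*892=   80262160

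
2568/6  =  428  =  428.00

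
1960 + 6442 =8402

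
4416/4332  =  368/361 = 1.02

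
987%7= 0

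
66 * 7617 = 502722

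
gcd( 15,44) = 1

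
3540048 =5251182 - 1711134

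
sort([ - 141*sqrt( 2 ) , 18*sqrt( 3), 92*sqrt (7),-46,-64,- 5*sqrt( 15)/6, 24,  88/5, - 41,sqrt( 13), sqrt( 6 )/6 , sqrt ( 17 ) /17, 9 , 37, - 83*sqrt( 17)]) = [ - 83 * sqrt( 17), - 141 * sqrt(2 ),  -  64, - 46,  -  41, - 5*sqrt( 15)/6, sqrt(17)/17,sqrt(6 ) /6, sqrt( 13),9 , 88/5,24,18*sqrt(3),37,92 *sqrt(7 )]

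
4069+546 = 4615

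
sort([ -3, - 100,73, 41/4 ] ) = [  -  100, - 3,41/4,73]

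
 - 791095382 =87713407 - 878808789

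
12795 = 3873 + 8922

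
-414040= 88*( - 4705)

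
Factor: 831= 3^1*277^1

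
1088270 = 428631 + 659639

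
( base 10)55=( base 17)34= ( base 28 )1r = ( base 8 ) 67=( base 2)110111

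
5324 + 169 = 5493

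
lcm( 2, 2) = 2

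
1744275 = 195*8945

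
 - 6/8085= -1 + 2693/2695 =-0.00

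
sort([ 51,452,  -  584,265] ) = [ - 584, 51, 265,452] 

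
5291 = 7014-1723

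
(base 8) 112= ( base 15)4E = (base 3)2202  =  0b1001010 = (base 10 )74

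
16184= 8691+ 7493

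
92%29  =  5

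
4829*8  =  38632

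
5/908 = 5/908 = 0.01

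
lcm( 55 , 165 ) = 165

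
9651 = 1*9651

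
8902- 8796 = 106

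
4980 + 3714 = 8694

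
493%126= 115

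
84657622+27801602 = 112459224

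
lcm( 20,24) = 120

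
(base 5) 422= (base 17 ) 6A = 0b1110000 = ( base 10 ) 112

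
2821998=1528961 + 1293037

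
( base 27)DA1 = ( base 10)9748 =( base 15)2d4d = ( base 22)K32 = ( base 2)10011000010100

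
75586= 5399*14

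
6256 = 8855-2599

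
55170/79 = 55170/79 =698.35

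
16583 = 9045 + 7538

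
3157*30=94710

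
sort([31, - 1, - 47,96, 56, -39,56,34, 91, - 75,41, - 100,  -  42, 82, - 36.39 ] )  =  [ - 100, - 75, - 47, - 42, -39, - 36.39, - 1,31,34,41, 56,56,82,91,96]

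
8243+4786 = 13029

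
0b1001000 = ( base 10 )72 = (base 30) 2c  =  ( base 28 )2g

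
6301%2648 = 1005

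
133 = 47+86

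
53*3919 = 207707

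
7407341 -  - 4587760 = 11995101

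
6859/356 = 19+95/356  =  19.27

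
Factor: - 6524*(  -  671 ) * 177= 2^2*3^1*7^1 * 11^1*59^1*61^1*233^1 = 774835908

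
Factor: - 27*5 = - 135 = -3^3*5^1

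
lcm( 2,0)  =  0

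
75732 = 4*18933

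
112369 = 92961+19408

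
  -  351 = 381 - 732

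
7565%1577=1257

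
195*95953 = 18710835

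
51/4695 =17/1565=0.01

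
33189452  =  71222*466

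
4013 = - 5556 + 9569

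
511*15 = 7665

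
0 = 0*89505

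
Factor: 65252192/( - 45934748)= - 16313048/11483687=   - 2^3*17^(  -  1) * 675511^(-1)*2039131^1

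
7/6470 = 7/6470 = 0.00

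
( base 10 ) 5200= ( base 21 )bgd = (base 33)4PJ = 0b1010001010000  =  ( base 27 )73G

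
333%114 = 105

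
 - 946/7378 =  - 473/3689 = - 0.13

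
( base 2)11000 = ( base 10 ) 24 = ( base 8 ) 30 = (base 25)O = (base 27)o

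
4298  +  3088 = 7386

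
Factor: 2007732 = 2^2*3^1*167311^1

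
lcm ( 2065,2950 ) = 20650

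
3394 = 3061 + 333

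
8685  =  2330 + 6355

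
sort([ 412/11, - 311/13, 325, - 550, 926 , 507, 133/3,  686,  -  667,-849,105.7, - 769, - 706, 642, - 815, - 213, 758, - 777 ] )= [ - 849,  -  815,-777, - 769, - 706 , - 667, - 550, - 213,  -  311/13,412/11, 133/3 , 105.7, 325, 507,642, 686,  758, 926 ]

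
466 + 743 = 1209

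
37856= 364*104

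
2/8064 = 1/4032 = 0.00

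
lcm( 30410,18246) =91230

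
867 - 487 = 380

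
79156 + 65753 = 144909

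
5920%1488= 1456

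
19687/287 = 68 + 171/287 = 68.60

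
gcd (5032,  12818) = 34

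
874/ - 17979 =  - 874/17979 = -0.05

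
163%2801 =163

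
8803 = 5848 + 2955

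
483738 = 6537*74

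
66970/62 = 1080 + 5/31 = 1080.16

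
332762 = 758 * 439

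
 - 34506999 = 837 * ( - 41227)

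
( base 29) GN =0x1E7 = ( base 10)487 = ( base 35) DW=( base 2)111100111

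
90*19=1710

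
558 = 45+513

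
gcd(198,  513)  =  9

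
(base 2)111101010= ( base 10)490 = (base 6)2134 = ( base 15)22A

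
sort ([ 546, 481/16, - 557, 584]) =[ - 557, 481/16, 546, 584 ]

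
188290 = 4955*38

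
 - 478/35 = -14 + 12/35 = - 13.66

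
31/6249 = 31/6249 = 0.00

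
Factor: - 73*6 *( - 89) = 38982=2^1*3^1*73^1*89^1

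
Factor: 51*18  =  918 = 2^1 * 3^3 * 17^1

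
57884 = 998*58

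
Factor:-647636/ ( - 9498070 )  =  323818/4749035=2^1*5^( - 1 )*11^1*17^(-1 )* 41^1*359^1*55871^(-1)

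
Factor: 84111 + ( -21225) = 62886 = 2^1*3^1*47^1 * 223^1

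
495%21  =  12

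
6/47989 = 6/47989 = 0.00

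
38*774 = 29412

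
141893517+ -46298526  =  95594991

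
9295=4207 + 5088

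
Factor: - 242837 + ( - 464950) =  - 707787 = - 3^2 * 78643^1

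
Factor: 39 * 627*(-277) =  - 3^2 * 11^1*13^1* 19^1*277^1 = - 6773481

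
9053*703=6364259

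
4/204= 1/51 = 0.02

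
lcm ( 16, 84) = 336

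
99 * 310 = 30690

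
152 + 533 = 685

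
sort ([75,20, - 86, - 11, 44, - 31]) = [ - 86,-31, - 11,20,44,75] 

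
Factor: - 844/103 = -2^2*103^( - 1)*211^1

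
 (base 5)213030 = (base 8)16141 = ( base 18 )147b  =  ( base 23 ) DGK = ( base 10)7265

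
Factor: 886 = 2^1 * 443^1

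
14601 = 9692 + 4909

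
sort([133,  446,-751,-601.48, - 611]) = [ - 751,-611, - 601.48,133, 446]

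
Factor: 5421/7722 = 2^(-1 ) * 3^( - 2) * 11^ ( - 1 )* 139^1 = 139/198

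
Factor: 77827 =223^1 * 349^1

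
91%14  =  7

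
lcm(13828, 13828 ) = 13828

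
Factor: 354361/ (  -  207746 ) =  - 2^( - 1 )*11^( - 1)*19^( - 1) * 23^1 * 31^1 = - 713/418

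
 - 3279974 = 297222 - 3577196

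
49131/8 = 49131/8 = 6141.38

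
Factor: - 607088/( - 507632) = 37943/31727= 19^1*1997^1*31727^ ( - 1)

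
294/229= 294/229 = 1.28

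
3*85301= 255903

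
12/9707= 12/9707 = 0.00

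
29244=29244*1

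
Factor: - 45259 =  - 45259^1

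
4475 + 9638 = 14113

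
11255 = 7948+3307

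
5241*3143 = 16472463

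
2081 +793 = 2874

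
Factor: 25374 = 2^1*3^1* 4229^1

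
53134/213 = 53134/213 = 249.46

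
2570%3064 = 2570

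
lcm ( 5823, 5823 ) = 5823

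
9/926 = 9/926 = 0.01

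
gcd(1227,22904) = 409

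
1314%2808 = 1314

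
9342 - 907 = 8435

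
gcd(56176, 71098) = 2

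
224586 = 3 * 74862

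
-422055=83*(-5085)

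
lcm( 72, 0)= 0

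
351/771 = 117/257 = 0.46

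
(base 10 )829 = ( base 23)1d1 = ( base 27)13j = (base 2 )1100111101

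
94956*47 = 4462932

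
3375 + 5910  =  9285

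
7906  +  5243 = 13149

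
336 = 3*112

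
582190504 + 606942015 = 1189132519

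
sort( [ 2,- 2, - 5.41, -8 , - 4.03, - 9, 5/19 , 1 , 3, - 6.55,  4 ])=[ - 9, - 8,  -  6.55, - 5.41, - 4.03,-2,  5/19,  1,2, 3 , 4 ] 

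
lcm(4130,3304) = 16520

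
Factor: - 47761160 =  - 2^3*5^1*17^1*70237^1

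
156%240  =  156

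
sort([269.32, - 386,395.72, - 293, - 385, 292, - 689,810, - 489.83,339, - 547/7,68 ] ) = [ - 689,  -  489.83, - 386, - 385 , - 293, - 547/7,68, 269.32,292, 339,395.72,810]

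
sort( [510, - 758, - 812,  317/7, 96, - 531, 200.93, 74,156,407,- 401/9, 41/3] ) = [ - 812,- 758, - 531 ,-401/9, 41/3,  317/7, 74 , 96,156,200.93, 407, 510]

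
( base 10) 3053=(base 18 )97b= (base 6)22045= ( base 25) 4M3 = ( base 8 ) 5755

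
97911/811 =120+591/811 = 120.73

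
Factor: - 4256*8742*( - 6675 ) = 248349729600 = 2^6 * 3^2 *5^2*7^1*19^1*31^1*47^1*89^1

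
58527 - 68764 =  - 10237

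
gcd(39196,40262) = 82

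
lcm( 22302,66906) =66906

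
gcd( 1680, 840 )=840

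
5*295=1475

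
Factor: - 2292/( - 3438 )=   2/3= 2^1*3^( - 1)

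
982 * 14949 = 14679918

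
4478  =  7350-2872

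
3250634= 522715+2727919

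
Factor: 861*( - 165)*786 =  - 111663090= - 2^1 * 3^3 * 5^1*7^1 * 11^1 * 41^1*131^1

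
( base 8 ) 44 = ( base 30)16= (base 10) 36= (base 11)33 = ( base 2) 100100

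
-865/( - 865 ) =1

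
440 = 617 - 177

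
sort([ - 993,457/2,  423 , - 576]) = [-993,-576, 457/2, 423]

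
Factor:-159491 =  - 159491^1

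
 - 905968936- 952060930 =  - 1858029866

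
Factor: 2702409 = 3^1*900803^1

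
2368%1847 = 521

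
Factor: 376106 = 2^1*383^1*491^1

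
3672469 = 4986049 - 1313580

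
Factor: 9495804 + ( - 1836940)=2^4*478679^1 = 7658864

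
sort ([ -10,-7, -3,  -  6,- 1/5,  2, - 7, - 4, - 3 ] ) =[ - 10, - 7, - 7,-6 , - 4,  -  3, - 3,- 1/5,2 ]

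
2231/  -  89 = - 26 + 83/89 = - 25.07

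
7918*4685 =37095830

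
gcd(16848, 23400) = 936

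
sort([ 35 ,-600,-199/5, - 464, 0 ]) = [ - 600,-464,- 199/5,0 , 35]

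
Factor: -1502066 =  - 2^1*107^1*7019^1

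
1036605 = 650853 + 385752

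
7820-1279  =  6541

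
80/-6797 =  - 1+6717/6797  =  - 0.01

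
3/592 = 3/592 = 0.01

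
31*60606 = 1878786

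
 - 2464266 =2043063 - 4507329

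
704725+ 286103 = 990828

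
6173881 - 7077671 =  - 903790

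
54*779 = 42066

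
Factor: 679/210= 97/30=2^( - 1 )*3^( - 1 )*5^ (  -  1 )*97^1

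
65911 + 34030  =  99941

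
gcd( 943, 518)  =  1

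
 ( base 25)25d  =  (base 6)10232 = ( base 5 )21023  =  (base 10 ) 1388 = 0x56c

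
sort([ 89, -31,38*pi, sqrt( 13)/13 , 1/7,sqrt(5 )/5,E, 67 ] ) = [ - 31, 1/7,sqrt(13)/13,sqrt( 5)/5,E,  67,89, 38 * pi ] 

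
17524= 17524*1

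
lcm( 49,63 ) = 441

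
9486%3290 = 2906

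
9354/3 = 3118 = 3118.00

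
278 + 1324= 1602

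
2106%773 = 560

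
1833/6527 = 1833/6527 = 0.28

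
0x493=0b10010010011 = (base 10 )1171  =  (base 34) 10F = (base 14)5D9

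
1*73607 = 73607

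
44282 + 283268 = 327550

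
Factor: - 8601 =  - 3^1 * 47^1*61^1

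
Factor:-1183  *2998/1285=-2^1*5^( - 1)*7^1*13^2*257^ ( - 1)*1499^1 =-3546634/1285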